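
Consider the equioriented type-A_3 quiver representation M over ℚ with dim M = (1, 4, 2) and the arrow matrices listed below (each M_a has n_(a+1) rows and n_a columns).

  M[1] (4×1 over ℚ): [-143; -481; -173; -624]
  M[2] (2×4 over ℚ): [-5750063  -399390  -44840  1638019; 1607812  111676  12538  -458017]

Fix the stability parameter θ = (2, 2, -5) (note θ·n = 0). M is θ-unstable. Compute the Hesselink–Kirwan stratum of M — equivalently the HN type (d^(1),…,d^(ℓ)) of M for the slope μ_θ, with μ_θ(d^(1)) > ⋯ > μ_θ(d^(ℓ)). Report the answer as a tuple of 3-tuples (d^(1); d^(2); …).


Barcode: M ≅ I[1,3], I[2,2]^2, I[2,3]. HN layers by μ_θ (3 steps, strictly decreasing):
  μ^(1)=2; μ^(2)=-1/3; μ^(3)=-3/2

((0, 2, 0); (1, 1, 1); (0, 1, 1))


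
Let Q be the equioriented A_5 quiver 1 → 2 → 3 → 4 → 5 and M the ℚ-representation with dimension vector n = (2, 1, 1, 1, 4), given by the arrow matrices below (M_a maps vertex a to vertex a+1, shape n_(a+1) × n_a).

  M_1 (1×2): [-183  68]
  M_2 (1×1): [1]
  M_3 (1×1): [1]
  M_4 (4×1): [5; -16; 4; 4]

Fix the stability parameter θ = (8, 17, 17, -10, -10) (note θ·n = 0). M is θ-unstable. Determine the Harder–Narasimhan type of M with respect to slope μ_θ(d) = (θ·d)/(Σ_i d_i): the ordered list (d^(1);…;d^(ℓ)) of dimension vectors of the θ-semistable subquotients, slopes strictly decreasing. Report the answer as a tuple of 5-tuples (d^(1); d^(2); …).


Interval decomposition of M: I[1,1], I[1,5], I[5,5]^3.
HN type (ℓ=3): μ^(1)=8; μ^(2)=22/5; μ^(3)=-10

((1, 0, 0, 0, 0); (1, 1, 1, 1, 1); (0, 0, 0, 0, 3))


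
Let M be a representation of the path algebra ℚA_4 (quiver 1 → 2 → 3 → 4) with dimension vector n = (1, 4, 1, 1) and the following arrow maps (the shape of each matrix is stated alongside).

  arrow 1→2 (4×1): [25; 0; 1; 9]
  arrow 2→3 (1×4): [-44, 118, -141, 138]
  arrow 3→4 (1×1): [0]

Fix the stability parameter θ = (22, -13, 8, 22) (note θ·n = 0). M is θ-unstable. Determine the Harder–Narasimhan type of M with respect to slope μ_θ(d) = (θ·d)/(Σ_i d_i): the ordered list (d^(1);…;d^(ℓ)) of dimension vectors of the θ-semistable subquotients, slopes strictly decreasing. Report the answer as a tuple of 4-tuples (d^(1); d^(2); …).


Barcode: M ≅ I[1,3], I[2,2]^3, I[4,4]. HN layers by μ_θ (4 steps, strictly decreasing):
  μ^(1)=22; μ^(2)=8; μ^(3)=9/2; μ^(4)=-13

((0, 0, 0, 1); (0, 0, 1, 0); (1, 1, 0, 0); (0, 3, 0, 0))


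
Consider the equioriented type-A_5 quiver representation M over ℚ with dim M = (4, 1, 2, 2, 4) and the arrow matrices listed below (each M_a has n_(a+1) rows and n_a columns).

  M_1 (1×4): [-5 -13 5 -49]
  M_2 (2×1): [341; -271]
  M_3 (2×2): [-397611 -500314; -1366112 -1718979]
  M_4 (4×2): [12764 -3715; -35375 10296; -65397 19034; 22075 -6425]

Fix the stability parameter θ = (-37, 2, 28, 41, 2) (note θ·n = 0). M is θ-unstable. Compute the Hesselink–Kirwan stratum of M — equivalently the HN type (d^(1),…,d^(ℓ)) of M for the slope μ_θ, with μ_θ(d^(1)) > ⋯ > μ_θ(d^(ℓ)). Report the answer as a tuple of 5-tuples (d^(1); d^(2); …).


Via rank(M_{q-1}∘⋯∘M_p): M ≅ I[1,1]^3, I[1,5], I[3,5], I[5,5]^2.
μ_θ-semistable layers: μ^(1)=71/3; μ^(2)=2; μ^(3)=-37

((0, 0, 2, 2, 2); (0, 1, 0, 0, 2); (4, 0, 0, 0, 0))


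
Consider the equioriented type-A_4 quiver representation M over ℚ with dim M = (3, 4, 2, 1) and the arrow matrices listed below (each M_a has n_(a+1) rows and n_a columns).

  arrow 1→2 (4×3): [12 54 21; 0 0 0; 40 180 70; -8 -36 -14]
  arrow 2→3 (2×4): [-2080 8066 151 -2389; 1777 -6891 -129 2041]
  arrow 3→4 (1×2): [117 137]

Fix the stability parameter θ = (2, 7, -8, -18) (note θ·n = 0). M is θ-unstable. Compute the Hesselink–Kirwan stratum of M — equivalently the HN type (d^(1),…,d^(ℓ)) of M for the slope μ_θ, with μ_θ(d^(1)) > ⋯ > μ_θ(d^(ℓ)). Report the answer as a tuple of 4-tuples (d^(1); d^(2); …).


Barcode: M ≅ I[1,1]^2, I[1,4], I[2,2]^2, I[2,3]. HN layers by μ_θ (4 steps, strictly decreasing):
  μ^(1)=7; μ^(2)=2; μ^(3)=-1/2; μ^(4)=-17/4

((0, 2, 0, 0); (2, 0, 0, 0); (0, 1, 1, 0); (1, 1, 1, 1))


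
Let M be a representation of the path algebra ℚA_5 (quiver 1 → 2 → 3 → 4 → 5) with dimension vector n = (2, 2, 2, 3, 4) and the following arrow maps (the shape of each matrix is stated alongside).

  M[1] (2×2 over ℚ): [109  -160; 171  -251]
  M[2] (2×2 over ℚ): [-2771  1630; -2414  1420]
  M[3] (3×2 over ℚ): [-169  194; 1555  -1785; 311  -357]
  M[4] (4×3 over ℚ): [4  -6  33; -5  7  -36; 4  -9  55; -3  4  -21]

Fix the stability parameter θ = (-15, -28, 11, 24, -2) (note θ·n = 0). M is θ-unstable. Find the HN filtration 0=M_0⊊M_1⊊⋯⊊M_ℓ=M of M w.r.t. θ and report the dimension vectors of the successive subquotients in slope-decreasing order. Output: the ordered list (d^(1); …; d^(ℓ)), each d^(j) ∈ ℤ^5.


Barcode: M ≅ I[1,2], I[1,5], I[3,5], I[4,5], I[5,5]. HN layers by μ_θ (3 steps, strictly decreasing):
  μ^(1)=11; μ^(2)=-2; μ^(3)=-43/2

((0, 0, 2, 3, 3); (0, 0, 0, 0, 1); (2, 2, 0, 0, 0))


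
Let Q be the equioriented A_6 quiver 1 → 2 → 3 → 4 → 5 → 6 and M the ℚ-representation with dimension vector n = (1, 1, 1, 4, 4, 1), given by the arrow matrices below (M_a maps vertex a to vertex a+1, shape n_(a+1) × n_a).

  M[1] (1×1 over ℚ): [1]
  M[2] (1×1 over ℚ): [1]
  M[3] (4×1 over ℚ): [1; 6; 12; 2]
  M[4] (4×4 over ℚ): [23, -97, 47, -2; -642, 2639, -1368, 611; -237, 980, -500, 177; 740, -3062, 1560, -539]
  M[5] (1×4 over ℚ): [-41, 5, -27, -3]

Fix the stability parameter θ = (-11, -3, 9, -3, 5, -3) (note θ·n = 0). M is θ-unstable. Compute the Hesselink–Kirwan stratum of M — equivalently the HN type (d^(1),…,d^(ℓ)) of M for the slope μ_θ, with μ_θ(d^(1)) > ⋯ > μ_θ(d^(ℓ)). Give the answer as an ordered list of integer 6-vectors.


Interval decomposition of M: I[1,5], I[4,5]^2, I[4,6].
HN type (ℓ=5): μ^(1)=5; μ^(2)=3; μ^(3)=1; μ^(4)=-3; μ^(5)=-11

((0, 0, 0, 0, 3, 0); (0, 0, 1, 1, 0, 0); (0, 0, 0, 0, 1, 1); (0, 1, 0, 3, 0, 0); (1, 0, 0, 0, 0, 0))


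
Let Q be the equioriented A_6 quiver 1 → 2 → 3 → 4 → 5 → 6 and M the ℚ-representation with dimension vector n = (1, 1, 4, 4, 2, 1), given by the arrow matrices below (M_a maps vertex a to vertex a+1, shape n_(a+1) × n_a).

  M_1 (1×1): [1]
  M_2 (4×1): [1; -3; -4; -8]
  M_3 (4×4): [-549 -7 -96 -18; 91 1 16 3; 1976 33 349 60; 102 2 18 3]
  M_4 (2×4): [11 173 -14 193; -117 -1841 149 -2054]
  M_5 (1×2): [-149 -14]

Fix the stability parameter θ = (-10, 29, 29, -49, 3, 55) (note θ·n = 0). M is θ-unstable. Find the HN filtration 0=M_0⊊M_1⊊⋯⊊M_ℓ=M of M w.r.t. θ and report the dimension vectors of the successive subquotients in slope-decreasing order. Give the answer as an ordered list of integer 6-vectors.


Barcode: M ≅ I[1,5], I[3,4]^2, I[3,6]. HN layers by μ_θ (3 steps, strictly decreasing):
  μ^(1)=55; μ^(2)=3; μ^(3)=-10

((0, 0, 0, 0, 0, 1); (0, 1, 1, 1, 2, 0); (1, 0, 3, 3, 0, 0))


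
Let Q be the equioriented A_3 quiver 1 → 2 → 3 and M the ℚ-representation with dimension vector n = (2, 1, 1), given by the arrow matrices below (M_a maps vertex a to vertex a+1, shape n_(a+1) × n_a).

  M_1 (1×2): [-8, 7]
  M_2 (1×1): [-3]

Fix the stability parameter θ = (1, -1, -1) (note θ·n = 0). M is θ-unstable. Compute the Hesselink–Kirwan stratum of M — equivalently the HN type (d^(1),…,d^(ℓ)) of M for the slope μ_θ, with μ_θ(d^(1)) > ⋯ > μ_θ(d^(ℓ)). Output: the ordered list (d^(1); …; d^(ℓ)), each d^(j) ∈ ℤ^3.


Interval decomposition of M: I[1,1], I[1,3].
HN type (ℓ=2): μ^(1)=1; μ^(2)=-1/3

((1, 0, 0); (1, 1, 1))


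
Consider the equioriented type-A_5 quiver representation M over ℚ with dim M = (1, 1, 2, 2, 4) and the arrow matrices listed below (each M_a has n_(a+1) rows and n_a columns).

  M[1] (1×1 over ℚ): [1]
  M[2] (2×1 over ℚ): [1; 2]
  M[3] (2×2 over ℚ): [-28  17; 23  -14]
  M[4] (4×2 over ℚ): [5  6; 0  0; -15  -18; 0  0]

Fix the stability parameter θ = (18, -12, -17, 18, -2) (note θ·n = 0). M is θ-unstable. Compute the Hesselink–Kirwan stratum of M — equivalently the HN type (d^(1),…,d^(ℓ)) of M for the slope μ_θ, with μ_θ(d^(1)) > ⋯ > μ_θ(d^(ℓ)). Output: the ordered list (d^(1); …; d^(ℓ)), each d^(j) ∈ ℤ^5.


Interval decomposition of M: I[1,4], I[3,5], I[5,5]^3.
HN type (ℓ=5): μ^(1)=18; μ^(2)=8; μ^(3)=-2; μ^(4)=-11/3; μ^(5)=-17

((0, 0, 0, 1, 0); (0, 0, 0, 1, 1); (0, 0, 0, 0, 3); (1, 1, 1, 0, 0); (0, 0, 1, 0, 0))


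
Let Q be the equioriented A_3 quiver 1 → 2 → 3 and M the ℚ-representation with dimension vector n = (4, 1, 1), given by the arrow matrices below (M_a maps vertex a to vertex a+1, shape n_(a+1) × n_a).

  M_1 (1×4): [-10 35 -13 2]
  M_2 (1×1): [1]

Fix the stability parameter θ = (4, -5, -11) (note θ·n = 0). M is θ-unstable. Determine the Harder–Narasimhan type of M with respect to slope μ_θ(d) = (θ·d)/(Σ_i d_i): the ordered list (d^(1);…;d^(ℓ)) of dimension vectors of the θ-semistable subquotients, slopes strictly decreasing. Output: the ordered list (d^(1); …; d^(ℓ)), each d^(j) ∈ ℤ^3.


Via rank(M_{q-1}∘⋯∘M_p): M ≅ I[1,1]^3, I[1,3].
μ_θ-semistable layers: μ^(1)=4; μ^(2)=-4

((3, 0, 0); (1, 1, 1))


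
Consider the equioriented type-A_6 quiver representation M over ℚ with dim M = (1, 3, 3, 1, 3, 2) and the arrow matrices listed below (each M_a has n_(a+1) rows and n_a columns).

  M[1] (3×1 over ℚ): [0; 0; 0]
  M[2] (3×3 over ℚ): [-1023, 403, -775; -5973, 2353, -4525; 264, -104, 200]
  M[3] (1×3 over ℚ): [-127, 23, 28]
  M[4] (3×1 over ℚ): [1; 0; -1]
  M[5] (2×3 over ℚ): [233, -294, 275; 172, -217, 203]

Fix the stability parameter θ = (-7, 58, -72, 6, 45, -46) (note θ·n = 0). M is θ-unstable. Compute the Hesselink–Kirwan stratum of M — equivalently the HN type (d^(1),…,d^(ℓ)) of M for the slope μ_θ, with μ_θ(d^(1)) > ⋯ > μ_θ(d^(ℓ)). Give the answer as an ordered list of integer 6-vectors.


Via rank(M_{q-1}∘⋯∘M_p): M ≅ I[1,1], I[2,2]^2, I[2,6], I[3,3]^2, I[5,5], I[5,6].
μ_θ-semistable layers: μ^(1)=58; μ^(2)=45; μ^(3)=5/3; μ^(4)=-1/2; μ^(5)=-7; μ^(6)=-72

((0, 2, 0, 0, 0, 0); (0, 0, 0, 0, 1, 0); (0, 0, 0, 1, 1, 1); (0, 0, 0, 0, 1, 1); (1, 1, 1, 0, 0, 0); (0, 0, 2, 0, 0, 0))


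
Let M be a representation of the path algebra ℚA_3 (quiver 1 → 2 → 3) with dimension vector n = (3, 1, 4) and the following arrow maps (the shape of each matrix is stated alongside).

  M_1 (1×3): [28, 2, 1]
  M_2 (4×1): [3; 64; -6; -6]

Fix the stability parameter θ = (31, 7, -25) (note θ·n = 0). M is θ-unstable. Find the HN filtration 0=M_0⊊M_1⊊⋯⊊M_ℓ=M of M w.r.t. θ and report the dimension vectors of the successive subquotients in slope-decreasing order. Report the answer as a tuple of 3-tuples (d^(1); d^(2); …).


Via rank(M_{q-1}∘⋯∘M_p): M ≅ I[1,1]^2, I[1,3], I[3,3]^3.
μ_θ-semistable layers: μ^(1)=31; μ^(2)=13/3; μ^(3)=-25

((2, 0, 0); (1, 1, 1); (0, 0, 3))


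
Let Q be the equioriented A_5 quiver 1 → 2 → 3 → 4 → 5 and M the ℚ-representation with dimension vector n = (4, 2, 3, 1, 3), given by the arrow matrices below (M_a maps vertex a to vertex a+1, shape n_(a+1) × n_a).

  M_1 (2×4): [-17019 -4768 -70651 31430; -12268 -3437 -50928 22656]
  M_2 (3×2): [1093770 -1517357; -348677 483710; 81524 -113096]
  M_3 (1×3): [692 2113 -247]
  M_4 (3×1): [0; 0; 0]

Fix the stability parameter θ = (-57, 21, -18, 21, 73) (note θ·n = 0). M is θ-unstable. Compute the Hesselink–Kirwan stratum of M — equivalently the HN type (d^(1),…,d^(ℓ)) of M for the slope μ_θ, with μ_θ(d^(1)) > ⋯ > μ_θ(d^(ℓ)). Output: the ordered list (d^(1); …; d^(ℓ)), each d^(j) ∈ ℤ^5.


Barcode: M ≅ I[1,1]^2, I[1,3], I[1,4], I[3,3], I[5,5]^3. HN layers by μ_θ (5 steps, strictly decreasing):
  μ^(1)=73; μ^(2)=21; μ^(3)=3/2; μ^(4)=-18; μ^(5)=-57

((0, 0, 0, 0, 3); (0, 0, 0, 1, 0); (0, 2, 2, 0, 0); (0, 0, 1, 0, 0); (4, 0, 0, 0, 0))


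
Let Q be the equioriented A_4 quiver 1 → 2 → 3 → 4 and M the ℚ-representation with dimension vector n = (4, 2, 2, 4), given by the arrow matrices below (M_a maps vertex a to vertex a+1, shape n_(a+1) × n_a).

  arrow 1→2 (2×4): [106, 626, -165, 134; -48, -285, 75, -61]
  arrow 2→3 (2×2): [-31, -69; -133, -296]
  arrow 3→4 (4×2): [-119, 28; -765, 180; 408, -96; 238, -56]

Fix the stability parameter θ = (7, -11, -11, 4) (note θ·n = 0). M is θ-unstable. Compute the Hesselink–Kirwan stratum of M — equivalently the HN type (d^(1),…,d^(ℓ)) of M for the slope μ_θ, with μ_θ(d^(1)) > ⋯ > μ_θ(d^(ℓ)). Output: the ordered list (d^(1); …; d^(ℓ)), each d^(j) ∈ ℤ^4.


Interval decomposition of M: I[1,1]^2, I[1,3], I[1,4], I[4,4]^3.
HN type (ℓ=3): μ^(1)=7; μ^(2)=4; μ^(3)=-5

((2, 0, 0, 0); (0, 0, 0, 4); (2, 2, 2, 0))


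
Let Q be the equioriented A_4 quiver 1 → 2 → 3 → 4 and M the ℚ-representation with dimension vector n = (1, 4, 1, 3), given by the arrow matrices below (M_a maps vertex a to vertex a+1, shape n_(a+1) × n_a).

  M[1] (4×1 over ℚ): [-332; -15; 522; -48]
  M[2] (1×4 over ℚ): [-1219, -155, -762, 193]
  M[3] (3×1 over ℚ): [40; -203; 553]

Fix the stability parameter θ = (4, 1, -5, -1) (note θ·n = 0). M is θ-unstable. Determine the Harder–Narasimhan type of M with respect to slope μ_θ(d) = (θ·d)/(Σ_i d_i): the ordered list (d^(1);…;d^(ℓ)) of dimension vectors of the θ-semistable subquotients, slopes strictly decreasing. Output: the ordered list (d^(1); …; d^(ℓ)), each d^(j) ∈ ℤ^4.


Via rank(M_{q-1}∘⋯∘M_p): M ≅ I[1,4], I[2,2]^3, I[4,4]^2.
μ_θ-semistable layers: μ^(1)=1; μ^(2)=-1/4; μ^(3)=-1

((0, 3, 0, 0); (1, 1, 1, 1); (0, 0, 0, 2))


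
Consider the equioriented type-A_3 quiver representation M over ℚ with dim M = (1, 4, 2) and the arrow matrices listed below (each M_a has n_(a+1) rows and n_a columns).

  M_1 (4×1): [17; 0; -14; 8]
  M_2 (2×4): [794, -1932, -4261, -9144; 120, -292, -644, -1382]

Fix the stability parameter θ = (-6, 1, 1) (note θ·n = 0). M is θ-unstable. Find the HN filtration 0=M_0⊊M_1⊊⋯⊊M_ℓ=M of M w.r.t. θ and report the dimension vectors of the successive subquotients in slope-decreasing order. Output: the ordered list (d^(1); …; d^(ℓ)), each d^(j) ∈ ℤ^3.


Barcode: M ≅ I[1,2], I[2,2], I[2,3]^2. HN layers by μ_θ (2 steps, strictly decreasing):
  μ^(1)=1; μ^(2)=-6

((0, 4, 2); (1, 0, 0))


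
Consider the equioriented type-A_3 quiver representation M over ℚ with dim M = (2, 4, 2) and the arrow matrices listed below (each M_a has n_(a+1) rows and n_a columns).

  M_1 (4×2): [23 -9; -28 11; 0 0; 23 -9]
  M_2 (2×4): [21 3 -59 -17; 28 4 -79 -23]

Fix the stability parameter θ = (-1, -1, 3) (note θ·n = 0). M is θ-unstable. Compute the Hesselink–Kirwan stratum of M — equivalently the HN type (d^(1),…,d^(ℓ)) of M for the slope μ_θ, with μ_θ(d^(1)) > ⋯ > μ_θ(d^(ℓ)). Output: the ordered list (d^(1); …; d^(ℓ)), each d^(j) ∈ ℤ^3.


Via rank(M_{q-1}∘⋯∘M_p): M ≅ I[1,3]^2, I[2,2]^2.
μ_θ-semistable layers: μ^(1)=3; μ^(2)=-1

((0, 0, 2); (2, 4, 0))


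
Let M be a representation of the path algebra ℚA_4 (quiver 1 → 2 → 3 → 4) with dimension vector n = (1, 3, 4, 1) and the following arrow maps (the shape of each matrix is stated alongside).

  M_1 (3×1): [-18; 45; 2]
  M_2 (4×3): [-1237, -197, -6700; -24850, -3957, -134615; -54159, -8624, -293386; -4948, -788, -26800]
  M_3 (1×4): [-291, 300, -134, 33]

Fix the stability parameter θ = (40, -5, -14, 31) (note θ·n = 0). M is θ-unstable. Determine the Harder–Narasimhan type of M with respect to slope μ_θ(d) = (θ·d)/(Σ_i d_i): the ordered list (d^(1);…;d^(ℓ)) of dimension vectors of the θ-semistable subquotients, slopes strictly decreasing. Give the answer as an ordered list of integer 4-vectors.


Via rank(M_{q-1}∘⋯∘M_p): M ≅ I[1,4], I[2,3]^2, I[3,3].
μ_θ-semistable layers: μ^(1)=31; μ^(2)=7; μ^(3)=-19/2; μ^(4)=-14

((0, 0, 0, 1); (1, 1, 1, 0); (0, 2, 2, 0); (0, 0, 1, 0))


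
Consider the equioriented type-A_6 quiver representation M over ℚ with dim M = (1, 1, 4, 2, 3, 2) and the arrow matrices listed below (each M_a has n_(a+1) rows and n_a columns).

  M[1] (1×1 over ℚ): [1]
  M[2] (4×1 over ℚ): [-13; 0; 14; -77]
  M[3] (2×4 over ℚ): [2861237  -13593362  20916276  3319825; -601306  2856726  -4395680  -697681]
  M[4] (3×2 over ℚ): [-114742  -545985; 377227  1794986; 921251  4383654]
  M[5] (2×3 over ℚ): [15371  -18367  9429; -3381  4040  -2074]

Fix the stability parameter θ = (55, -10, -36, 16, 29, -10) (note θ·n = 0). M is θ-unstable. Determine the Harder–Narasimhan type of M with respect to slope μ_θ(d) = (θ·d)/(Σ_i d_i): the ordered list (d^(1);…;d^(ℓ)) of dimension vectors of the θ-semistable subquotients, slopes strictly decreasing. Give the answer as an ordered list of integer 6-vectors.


Interval decomposition of M: I[1,6], I[3,3]^2, I[3,5], I[5,6].
HN type (ℓ=6): μ^(1)=29; μ^(2)=16; μ^(3)=35/3; μ^(4)=19/2; μ^(5)=3; μ^(6)=-36

((0, 0, 0, 0, 1, 0); (0, 0, 0, 1, 0, 0); (0, 0, 0, 1, 1, 1); (0, 0, 0, 0, 1, 1); (1, 1, 1, 0, 0, 0); (0, 0, 3, 0, 0, 0))


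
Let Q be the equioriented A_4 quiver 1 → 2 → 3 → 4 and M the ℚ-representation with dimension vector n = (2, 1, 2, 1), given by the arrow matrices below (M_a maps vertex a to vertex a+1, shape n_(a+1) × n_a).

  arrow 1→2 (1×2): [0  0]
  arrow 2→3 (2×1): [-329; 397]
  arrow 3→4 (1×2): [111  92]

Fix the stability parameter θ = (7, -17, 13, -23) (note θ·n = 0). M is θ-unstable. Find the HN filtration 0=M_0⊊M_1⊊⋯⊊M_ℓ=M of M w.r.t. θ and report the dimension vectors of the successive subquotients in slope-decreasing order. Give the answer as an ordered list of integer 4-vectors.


Via rank(M_{q-1}∘⋯∘M_p): M ≅ I[1,1]^2, I[2,4], I[3,3].
μ_θ-semistable layers: μ^(1)=13; μ^(2)=7; μ^(3)=-5; μ^(4)=-17

((0, 0, 1, 0); (2, 0, 0, 0); (0, 0, 1, 1); (0, 1, 0, 0))


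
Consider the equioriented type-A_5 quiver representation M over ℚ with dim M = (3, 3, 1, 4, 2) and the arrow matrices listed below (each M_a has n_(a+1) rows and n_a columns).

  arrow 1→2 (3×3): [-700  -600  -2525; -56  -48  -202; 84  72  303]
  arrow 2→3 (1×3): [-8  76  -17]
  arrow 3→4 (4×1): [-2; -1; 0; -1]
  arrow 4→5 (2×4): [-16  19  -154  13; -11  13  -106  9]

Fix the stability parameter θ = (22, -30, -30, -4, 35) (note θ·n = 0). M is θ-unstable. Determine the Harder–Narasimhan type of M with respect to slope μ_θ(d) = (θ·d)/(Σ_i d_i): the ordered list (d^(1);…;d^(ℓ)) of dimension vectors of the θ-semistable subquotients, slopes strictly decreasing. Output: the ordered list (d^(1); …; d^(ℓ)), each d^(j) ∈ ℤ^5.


Via rank(M_{q-1}∘⋯∘M_p): M ≅ I[1,1]^2, I[1,4], I[2,2]^2, I[4,4], I[4,5]^2.
μ_θ-semistable layers: μ^(1)=35; μ^(2)=22; μ^(3)=-4; μ^(4)=-38/3; μ^(5)=-30

((0, 0, 0, 0, 2); (2, 0, 0, 0, 0); (0, 0, 0, 4, 0); (1, 1, 1, 0, 0); (0, 2, 0, 0, 0))


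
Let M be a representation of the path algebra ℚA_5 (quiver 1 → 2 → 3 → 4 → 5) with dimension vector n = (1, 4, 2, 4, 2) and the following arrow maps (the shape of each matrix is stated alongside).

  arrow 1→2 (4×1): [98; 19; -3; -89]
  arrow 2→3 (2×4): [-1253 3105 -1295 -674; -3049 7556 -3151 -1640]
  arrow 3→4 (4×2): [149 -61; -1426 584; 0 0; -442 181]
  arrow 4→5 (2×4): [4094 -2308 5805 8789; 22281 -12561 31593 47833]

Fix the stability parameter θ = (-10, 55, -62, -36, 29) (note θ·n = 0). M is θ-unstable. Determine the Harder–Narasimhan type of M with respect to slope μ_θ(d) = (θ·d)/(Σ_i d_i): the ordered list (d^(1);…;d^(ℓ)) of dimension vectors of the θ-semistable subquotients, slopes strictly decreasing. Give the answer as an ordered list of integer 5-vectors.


Interval decomposition of M: I[1,5], I[2,2]^2, I[2,5], I[4,4]^2.
HN type (ℓ=5): μ^(1)=55; μ^(2)=29; μ^(3)=-53/4; μ^(4)=-43/3; μ^(5)=-36

((0, 2, 0, 0, 0); (0, 0, 0, 0, 2); (1, 1, 1, 1, 0); (0, 1, 1, 1, 0); (0, 0, 0, 2, 0))


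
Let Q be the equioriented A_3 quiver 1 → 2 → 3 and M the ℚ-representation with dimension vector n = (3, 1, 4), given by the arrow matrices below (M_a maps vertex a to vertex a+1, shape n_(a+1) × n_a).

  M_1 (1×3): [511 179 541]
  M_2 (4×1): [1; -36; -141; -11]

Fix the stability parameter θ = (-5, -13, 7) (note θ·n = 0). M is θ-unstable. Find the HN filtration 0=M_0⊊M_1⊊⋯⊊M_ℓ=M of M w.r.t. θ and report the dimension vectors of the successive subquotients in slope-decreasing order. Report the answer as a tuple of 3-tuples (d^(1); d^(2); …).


Via rank(M_{q-1}∘⋯∘M_p): M ≅ I[1,1]^2, I[1,3], I[3,3]^3.
μ_θ-semistable layers: μ^(1)=7; μ^(2)=-5; μ^(3)=-9

((0, 0, 4); (2, 0, 0); (1, 1, 0))


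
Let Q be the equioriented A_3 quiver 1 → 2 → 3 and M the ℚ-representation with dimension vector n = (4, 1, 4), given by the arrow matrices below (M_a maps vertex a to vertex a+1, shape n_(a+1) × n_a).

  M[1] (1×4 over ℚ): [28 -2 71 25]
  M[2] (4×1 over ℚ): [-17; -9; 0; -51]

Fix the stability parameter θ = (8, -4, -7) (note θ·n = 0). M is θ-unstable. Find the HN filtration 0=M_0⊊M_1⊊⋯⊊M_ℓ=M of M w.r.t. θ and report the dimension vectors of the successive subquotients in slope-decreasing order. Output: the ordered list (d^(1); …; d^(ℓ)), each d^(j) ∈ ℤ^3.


Via rank(M_{q-1}∘⋯∘M_p): M ≅ I[1,1]^3, I[1,3], I[3,3]^3.
μ_θ-semistable layers: μ^(1)=8; μ^(2)=-1; μ^(3)=-7

((3, 0, 0); (1, 1, 1); (0, 0, 3))


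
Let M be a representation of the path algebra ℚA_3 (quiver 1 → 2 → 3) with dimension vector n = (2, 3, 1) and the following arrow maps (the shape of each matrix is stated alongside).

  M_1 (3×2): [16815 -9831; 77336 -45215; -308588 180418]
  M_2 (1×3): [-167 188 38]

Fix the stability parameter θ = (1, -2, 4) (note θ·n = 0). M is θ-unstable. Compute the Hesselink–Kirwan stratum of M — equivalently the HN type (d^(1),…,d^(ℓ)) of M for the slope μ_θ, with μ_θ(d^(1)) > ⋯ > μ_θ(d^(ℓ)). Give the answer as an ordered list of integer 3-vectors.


Via rank(M_{q-1}∘⋯∘M_p): M ≅ I[1,2], I[1,3], I[2,2].
μ_θ-semistable layers: μ^(1)=4; μ^(2)=-1/2; μ^(3)=-2

((0, 0, 1); (2, 2, 0); (0, 1, 0))


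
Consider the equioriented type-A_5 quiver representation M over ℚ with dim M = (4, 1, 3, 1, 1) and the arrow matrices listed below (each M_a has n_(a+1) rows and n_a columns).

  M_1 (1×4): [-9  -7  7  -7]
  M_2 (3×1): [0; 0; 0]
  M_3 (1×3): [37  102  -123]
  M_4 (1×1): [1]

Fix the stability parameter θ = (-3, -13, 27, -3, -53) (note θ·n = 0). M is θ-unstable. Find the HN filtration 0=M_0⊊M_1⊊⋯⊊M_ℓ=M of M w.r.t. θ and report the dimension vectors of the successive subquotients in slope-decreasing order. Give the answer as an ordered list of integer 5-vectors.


Interval decomposition of M: I[1,1]^3, I[1,2], I[3,3]^2, I[3,5].
HN type (ℓ=4): μ^(1)=27; μ^(2)=-3; μ^(3)=-8; μ^(4)=-29/3

((0, 0, 2, 0, 0); (3, 0, 0, 0, 0); (1, 1, 0, 0, 0); (0, 0, 1, 1, 1))


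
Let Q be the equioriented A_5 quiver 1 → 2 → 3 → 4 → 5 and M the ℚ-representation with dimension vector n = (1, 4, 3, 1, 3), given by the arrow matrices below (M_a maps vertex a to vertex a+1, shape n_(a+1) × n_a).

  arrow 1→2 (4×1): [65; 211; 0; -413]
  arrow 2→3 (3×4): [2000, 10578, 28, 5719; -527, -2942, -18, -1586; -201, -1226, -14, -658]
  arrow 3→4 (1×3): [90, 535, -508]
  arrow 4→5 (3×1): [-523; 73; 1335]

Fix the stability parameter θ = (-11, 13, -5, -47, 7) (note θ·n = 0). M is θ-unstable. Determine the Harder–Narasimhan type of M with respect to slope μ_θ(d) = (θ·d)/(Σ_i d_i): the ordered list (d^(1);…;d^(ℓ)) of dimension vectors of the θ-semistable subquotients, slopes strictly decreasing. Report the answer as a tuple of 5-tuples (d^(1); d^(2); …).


Barcode: M ≅ I[1,5], I[2,2]^2, I[2,3], I[3,3], I[5,5]^2. HN layers by μ_θ (5 steps, strictly decreasing):
  μ^(1)=13; μ^(2)=7; μ^(3)=4; μ^(4)=-5; μ^(5)=-25/2

((0, 2, 0, 0, 0); (0, 0, 0, 0, 3); (0, 1, 1, 0, 0); (0, 0, 1, 0, 0); (1, 1, 1, 1, 0))


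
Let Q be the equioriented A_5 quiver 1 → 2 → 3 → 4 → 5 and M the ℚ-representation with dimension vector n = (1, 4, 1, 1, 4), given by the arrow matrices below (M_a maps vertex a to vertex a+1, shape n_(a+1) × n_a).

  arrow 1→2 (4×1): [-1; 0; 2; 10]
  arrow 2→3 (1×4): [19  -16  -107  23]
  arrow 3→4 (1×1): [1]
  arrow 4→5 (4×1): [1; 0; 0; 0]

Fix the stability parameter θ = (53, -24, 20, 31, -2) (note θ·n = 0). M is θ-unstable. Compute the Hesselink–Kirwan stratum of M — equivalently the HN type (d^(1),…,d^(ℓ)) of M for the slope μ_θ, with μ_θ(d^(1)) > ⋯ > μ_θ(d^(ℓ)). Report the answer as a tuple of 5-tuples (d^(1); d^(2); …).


Barcode: M ≅ I[1,5], I[2,2]^3, I[5,5]^3. HN layers by μ_θ (4 steps, strictly decreasing):
  μ^(1)=49/3; μ^(2)=29/2; μ^(3)=-2; μ^(4)=-24

((0, 0, 1, 1, 1); (1, 1, 0, 0, 0); (0, 0, 0, 0, 3); (0, 3, 0, 0, 0))


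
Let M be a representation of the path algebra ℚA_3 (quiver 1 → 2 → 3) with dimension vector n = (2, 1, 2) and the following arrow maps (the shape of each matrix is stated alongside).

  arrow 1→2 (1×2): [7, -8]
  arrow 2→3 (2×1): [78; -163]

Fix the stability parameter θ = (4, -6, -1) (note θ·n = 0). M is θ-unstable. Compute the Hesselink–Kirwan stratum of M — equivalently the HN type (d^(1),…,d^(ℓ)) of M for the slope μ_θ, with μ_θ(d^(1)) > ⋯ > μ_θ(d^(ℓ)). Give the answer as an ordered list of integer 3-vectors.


Barcode: M ≅ I[1,1], I[1,3], I[3,3]. HN layers by μ_θ (2 steps, strictly decreasing):
  μ^(1)=4; μ^(2)=-1

((1, 0, 0); (1, 1, 2))


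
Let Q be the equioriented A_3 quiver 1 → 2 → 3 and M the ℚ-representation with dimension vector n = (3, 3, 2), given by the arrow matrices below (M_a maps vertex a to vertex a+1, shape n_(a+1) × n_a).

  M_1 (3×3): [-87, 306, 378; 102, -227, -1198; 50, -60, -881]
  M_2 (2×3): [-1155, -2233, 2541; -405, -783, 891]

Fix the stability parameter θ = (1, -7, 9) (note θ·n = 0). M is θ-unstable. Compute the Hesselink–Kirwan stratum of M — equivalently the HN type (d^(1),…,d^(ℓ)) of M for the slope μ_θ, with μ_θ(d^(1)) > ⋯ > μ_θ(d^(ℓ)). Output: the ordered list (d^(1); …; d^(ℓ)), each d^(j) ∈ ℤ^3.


Barcode: M ≅ I[1,2]^2, I[1,3], I[3,3]. HN layers by μ_θ (2 steps, strictly decreasing):
  μ^(1)=9; μ^(2)=-3

((0, 0, 2); (3, 3, 0))


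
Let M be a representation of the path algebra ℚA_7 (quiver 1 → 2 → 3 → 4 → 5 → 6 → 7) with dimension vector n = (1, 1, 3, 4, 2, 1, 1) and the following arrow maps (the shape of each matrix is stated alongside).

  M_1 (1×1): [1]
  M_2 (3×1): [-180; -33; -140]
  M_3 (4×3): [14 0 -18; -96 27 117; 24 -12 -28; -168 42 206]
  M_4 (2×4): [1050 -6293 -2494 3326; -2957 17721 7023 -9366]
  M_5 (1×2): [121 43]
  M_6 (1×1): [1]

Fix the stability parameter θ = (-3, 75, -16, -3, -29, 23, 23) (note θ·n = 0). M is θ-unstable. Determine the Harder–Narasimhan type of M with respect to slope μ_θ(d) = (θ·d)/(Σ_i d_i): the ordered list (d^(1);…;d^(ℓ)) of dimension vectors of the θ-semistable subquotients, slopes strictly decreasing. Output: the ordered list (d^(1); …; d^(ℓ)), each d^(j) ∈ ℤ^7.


Via rank(M_{q-1}∘⋯∘M_p): M ≅ I[1,7], I[3,3], I[3,5], I[4,4]^2.
μ_θ-semistable layers: μ^(1)=23; μ^(2)=27/4; μ^(3)=-3; μ^(4)=-16

((0, 0, 0, 0, 0, 1, 1); (0, 1, 1, 1, 1, 0, 0); (1, 0, 0, 2, 0, 0, 0); (0, 0, 2, 1, 1, 0, 0))


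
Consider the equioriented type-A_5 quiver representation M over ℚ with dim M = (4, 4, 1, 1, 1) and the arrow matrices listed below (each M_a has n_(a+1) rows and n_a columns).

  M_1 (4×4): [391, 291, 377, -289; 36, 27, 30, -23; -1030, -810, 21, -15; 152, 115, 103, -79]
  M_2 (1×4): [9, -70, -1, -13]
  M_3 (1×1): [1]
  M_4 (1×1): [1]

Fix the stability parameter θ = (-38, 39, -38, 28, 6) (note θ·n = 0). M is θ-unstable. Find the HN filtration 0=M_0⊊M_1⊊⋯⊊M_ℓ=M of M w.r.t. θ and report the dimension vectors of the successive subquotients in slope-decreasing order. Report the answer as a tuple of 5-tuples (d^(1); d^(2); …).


Via rank(M_{q-1}∘⋯∘M_p): M ≅ I[1,2]^3, I[1,5].
μ_θ-semistable layers: μ^(1)=39; μ^(2)=17; μ^(3)=1/2; μ^(4)=-38

((0, 3, 0, 0, 0); (0, 0, 0, 1, 1); (0, 1, 1, 0, 0); (4, 0, 0, 0, 0))


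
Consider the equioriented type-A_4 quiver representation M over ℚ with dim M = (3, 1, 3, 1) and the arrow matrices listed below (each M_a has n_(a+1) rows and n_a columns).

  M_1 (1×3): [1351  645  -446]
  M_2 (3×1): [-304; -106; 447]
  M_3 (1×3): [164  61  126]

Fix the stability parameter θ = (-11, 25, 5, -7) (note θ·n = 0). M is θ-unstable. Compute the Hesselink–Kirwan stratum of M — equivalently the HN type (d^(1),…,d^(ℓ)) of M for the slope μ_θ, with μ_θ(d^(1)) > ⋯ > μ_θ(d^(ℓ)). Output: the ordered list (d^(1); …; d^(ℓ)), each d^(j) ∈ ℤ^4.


Barcode: M ≅ I[1,1]^2, I[1,3], I[3,3], I[3,4]. HN layers by μ_θ (4 steps, strictly decreasing):
  μ^(1)=15; μ^(2)=5; μ^(3)=-1; μ^(4)=-11

((0, 1, 1, 0); (0, 0, 1, 0); (0, 0, 1, 1); (3, 0, 0, 0))


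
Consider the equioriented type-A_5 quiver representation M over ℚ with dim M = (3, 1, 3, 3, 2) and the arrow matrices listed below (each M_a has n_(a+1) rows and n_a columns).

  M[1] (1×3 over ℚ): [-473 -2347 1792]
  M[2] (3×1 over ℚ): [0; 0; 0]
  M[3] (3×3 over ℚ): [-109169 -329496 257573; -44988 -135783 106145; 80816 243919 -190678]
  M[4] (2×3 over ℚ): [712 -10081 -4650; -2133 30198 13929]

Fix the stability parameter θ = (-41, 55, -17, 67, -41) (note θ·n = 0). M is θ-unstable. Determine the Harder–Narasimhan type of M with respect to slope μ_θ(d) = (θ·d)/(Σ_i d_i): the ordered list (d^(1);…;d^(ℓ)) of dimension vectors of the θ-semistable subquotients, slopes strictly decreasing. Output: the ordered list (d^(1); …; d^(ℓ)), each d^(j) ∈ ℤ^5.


Barcode: M ≅ I[1,1]^2, I[1,2], I[3,4], I[3,5]^2. HN layers by μ_θ (5 steps, strictly decreasing):
  μ^(1)=67; μ^(2)=55; μ^(3)=13; μ^(4)=-17; μ^(5)=-41

((0, 0, 0, 1, 0); (0, 1, 0, 0, 0); (0, 0, 0, 2, 2); (0, 0, 3, 0, 0); (3, 0, 0, 0, 0))


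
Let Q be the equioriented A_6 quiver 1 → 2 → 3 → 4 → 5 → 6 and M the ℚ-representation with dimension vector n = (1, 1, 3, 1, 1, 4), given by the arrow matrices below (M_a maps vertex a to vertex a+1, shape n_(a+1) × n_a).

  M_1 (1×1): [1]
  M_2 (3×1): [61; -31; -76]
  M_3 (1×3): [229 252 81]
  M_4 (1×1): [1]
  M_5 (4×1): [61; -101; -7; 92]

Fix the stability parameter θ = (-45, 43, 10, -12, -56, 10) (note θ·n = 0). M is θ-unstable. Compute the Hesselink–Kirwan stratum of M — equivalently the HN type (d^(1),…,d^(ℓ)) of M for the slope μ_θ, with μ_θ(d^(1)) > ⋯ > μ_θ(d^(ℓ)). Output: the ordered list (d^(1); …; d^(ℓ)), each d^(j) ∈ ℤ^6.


Via rank(M_{q-1}∘⋯∘M_p): M ≅ I[1,6], I[3,3]^2, I[6,6]^3.
μ_θ-semistable layers: μ^(1)=10; μ^(2)=-15/4; μ^(3)=-45

((0, 0, 2, 0, 0, 4); (0, 1, 1, 1, 1, 0); (1, 0, 0, 0, 0, 0))


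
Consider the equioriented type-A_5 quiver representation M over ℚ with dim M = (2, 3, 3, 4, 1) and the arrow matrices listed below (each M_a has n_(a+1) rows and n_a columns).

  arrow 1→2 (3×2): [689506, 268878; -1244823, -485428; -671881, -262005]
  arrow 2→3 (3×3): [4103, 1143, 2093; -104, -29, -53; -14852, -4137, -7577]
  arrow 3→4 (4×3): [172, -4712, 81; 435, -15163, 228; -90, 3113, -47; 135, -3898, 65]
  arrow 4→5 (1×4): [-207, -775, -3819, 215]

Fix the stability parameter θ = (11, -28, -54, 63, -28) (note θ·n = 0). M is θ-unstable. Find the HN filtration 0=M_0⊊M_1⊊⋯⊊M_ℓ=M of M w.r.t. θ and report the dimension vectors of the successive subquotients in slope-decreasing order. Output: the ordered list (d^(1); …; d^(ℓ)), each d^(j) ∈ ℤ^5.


Barcode: M ≅ I[1,2], I[1,5], I[2,4], I[3,4], I[4,4]. HN layers by μ_θ (6 steps, strictly decreasing):
  μ^(1)=63; μ^(2)=35/2; μ^(3)=-17/2; μ^(4)=-71/3; μ^(5)=-41; μ^(6)=-54

((0, 0, 0, 3, 0); (0, 0, 0, 1, 1); (1, 1, 0, 0, 0); (1, 1, 1, 0, 0); (0, 1, 1, 0, 0); (0, 0, 1, 0, 0))


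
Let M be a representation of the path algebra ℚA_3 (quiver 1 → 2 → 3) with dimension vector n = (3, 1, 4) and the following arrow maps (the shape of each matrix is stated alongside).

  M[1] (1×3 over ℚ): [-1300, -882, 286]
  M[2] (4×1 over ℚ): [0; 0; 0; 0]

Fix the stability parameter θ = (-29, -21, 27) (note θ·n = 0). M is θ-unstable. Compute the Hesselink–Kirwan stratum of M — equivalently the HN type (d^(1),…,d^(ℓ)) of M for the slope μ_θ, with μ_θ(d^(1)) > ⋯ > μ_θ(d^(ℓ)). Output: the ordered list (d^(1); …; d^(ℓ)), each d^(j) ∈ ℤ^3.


Interval decomposition of M: I[1,1]^2, I[1,2], I[3,3]^4.
HN type (ℓ=3): μ^(1)=27; μ^(2)=-21; μ^(3)=-29

((0, 0, 4); (0, 1, 0); (3, 0, 0))


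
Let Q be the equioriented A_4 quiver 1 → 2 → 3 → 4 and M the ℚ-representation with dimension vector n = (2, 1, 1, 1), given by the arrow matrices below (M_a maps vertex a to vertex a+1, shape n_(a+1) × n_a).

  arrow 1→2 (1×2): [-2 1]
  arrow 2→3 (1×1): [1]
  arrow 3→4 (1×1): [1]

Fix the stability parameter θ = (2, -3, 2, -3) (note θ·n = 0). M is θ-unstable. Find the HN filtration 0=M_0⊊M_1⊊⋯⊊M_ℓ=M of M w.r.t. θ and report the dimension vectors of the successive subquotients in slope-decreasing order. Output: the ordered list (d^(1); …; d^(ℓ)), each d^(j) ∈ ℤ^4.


Via rank(M_{q-1}∘⋯∘M_p): M ≅ I[1,1], I[1,4].
μ_θ-semistable layers: μ^(1)=2; μ^(2)=-1/2

((1, 0, 0, 0); (1, 1, 1, 1))


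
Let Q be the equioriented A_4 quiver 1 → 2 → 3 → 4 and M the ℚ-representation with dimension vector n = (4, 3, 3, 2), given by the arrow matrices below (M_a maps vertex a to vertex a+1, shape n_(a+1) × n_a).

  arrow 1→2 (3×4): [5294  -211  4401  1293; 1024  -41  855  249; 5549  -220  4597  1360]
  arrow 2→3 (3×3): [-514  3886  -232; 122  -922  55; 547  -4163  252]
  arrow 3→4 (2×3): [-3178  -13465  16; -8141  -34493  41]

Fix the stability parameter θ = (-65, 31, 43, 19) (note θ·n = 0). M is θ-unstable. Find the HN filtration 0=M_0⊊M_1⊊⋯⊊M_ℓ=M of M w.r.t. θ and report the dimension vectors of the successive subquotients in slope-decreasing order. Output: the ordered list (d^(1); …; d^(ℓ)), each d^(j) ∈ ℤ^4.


Barcode: M ≅ I[1,1], I[1,3], I[1,4]^2. HN layers by μ_θ (3 steps, strictly decreasing):
  μ^(1)=43; μ^(2)=31; μ^(3)=-65

((0, 0, 1, 0); (0, 3, 2, 2); (4, 0, 0, 0))


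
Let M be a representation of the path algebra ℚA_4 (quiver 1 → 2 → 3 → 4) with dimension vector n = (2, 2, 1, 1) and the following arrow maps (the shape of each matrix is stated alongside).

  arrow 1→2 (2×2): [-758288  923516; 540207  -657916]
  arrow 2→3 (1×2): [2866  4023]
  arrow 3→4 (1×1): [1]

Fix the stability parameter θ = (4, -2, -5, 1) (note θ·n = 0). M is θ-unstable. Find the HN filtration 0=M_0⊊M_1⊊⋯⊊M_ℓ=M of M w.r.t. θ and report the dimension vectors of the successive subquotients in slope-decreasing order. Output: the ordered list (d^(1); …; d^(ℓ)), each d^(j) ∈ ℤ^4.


Barcode: M ≅ I[1,2], I[1,4]. HN layers by μ_θ (2 steps, strictly decreasing):
  μ^(1)=1; μ^(2)=-1

((1, 1, 0, 1); (1, 1, 1, 0))


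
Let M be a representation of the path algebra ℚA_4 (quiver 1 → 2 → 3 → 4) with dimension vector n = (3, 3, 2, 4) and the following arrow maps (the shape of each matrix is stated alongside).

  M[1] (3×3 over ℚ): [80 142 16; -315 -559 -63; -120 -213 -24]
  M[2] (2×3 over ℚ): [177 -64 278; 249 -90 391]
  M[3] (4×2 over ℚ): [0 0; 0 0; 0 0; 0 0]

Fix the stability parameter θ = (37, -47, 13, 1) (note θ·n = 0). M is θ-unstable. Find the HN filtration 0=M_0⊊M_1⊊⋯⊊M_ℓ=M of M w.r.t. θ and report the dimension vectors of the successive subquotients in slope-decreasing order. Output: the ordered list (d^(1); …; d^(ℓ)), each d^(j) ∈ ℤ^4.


Interval decomposition of M: I[1,1], I[1,2], I[1,3], I[2,3], I[4,4]^4.
HN type (ℓ=5): μ^(1)=37; μ^(2)=13; μ^(3)=1; μ^(4)=-5; μ^(5)=-47

((1, 0, 0, 0); (0, 0, 2, 0); (0, 0, 0, 4); (2, 2, 0, 0); (0, 1, 0, 0))


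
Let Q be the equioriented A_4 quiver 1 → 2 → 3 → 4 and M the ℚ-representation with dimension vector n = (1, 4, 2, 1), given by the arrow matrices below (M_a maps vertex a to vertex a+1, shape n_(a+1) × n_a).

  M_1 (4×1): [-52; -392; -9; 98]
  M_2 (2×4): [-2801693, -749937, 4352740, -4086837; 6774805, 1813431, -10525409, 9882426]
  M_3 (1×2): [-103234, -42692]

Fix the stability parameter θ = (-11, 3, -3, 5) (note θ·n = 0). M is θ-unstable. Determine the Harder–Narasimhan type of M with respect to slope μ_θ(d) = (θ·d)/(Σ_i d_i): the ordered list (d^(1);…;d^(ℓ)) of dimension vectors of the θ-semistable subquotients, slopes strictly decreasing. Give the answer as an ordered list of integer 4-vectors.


Via rank(M_{q-1}∘⋯∘M_p): M ≅ I[1,3], I[2,2]^2, I[2,4].
μ_θ-semistable layers: μ^(1)=5; μ^(2)=3; μ^(3)=0; μ^(4)=-11

((0, 0, 0, 1); (0, 2, 0, 0); (0, 2, 2, 0); (1, 0, 0, 0))


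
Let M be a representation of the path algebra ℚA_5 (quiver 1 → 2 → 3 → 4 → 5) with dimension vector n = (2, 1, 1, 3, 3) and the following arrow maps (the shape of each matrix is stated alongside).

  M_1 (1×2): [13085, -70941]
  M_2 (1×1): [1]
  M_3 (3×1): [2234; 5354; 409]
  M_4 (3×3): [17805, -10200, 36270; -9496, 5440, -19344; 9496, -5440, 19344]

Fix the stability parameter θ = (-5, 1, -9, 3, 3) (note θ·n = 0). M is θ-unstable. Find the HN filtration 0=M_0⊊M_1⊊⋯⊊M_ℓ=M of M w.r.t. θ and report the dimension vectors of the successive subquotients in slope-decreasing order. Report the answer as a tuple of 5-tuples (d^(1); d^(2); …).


Interval decomposition of M: I[1,1], I[1,4], I[4,4], I[4,5], I[5,5]^2.
HN type (ℓ=3): μ^(1)=3; μ^(2)=-4; μ^(3)=-5

((0, 0, 0, 3, 3); (0, 1, 1, 0, 0); (2, 0, 0, 0, 0))


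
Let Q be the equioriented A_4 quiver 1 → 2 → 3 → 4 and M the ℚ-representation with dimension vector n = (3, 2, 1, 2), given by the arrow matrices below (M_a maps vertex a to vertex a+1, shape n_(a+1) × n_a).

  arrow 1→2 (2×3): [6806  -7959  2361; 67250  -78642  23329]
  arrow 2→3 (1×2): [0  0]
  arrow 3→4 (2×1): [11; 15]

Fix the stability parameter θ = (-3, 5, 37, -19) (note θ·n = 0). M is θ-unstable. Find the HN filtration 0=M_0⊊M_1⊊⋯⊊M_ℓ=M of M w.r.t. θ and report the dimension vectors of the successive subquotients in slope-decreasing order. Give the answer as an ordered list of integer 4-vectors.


Interval decomposition of M: I[1,1], I[1,2]^2, I[3,4], I[4,4].
HN type (ℓ=4): μ^(1)=9; μ^(2)=5; μ^(3)=-3; μ^(4)=-19

((0, 0, 1, 1); (0, 2, 0, 0); (3, 0, 0, 0); (0, 0, 0, 1))


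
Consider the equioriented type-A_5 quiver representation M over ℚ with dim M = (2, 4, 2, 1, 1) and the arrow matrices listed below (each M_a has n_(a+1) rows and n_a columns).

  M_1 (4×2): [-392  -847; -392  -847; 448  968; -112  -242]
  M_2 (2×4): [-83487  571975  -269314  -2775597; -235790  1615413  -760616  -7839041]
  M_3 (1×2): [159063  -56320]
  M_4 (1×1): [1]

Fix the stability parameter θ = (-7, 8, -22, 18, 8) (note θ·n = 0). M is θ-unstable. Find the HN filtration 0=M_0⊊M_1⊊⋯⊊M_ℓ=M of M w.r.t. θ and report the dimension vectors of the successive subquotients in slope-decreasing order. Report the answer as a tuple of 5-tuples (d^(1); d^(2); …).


Barcode: M ≅ I[1,1], I[1,5], I[2,2]^2, I[2,3]. HN layers by μ_θ (3 steps, strictly decreasing):
  μ^(1)=13; μ^(2)=8; μ^(3)=-7

((0, 0, 0, 1, 1); (0, 2, 0, 0, 0); (2, 2, 2, 0, 0))


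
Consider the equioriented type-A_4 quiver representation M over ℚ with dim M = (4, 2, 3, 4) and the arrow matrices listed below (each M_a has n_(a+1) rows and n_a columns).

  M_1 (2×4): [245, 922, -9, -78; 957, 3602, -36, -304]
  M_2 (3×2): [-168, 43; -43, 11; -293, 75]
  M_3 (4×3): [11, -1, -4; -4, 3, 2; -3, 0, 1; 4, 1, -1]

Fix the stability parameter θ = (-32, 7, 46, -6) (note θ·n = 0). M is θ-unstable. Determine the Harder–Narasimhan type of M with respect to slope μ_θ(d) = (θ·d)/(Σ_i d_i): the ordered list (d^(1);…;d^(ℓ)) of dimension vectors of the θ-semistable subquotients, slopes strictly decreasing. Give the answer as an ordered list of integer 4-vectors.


Barcode: M ≅ I[1,1]^2, I[1,4]^2, I[3,4], I[4,4]. HN layers by μ_θ (4 steps, strictly decreasing):
  μ^(1)=20; μ^(2)=7; μ^(3)=-6; μ^(4)=-32

((0, 0, 3, 3); (0, 2, 0, 0); (0, 0, 0, 1); (4, 0, 0, 0))
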